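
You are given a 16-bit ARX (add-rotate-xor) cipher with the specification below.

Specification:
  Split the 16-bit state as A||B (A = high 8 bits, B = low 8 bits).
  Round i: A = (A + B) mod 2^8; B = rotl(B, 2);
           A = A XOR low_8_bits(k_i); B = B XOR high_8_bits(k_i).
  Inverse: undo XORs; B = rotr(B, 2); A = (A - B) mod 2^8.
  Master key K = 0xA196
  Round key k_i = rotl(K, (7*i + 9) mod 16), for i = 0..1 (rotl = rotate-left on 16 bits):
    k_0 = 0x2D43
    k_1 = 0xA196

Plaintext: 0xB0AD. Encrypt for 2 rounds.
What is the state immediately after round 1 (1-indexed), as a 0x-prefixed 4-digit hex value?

0x1E9B

s_0 = plaintext = 0xB0AD
s_1 = Round(s_0, k_0) = 0x1E9B
s_2 = Round(s_1, k_1) = 0x2FCF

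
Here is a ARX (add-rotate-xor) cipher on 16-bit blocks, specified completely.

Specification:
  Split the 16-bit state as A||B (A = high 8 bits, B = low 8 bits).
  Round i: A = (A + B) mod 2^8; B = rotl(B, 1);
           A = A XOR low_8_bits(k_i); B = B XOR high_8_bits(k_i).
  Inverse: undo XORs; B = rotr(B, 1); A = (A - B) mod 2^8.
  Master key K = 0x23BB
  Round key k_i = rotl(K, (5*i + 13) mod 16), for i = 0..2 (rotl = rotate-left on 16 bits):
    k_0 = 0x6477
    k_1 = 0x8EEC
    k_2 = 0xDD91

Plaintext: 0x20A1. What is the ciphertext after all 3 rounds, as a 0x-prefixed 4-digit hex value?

0x605C

s_0 = plaintext = 0x20A1
s_1 = Round(s_0, k_0) = 0xB627
s_2 = Round(s_1, k_1) = 0x31C0
s_3 = Round(s_2, k_2) = 0x605C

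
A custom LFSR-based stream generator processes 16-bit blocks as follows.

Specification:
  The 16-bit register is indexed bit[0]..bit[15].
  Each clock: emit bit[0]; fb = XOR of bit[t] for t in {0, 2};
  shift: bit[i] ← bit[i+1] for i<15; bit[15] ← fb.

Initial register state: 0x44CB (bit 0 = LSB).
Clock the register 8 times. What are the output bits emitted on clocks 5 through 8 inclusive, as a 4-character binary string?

reg_0 = 0x44CB
clock 1: out=1, reg = 0xA265
clock 2: out=1, reg = 0x5132
clock 3: out=0, reg = 0x2899
clock 4: out=1, reg = 0x944C
clock 5: out=0, reg = 0xCA26
clock 6: out=0, reg = 0xE513
clock 7: out=1, reg = 0xF289
clock 8: out=1, reg = 0xF944

0011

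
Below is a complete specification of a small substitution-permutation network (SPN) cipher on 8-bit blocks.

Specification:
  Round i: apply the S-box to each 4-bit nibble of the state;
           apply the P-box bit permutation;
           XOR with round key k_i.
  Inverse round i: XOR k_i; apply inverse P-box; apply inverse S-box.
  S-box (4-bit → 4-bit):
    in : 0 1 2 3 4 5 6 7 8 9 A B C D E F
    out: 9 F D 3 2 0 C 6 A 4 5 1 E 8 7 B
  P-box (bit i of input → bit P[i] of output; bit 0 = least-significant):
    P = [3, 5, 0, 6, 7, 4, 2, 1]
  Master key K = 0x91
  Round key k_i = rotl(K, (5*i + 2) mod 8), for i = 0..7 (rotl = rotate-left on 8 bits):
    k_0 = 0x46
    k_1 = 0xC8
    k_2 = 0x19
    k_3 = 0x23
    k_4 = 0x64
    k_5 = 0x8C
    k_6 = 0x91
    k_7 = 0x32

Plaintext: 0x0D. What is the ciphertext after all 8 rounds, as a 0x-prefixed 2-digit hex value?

0x50

s_0 = plaintext = 0x0D
s_1 = Round(s_0, k_0) = 0x84
s_2 = Round(s_1, k_1) = 0xFA
s_3 = Round(s_2, k_2) = 0x82
s_4 = Round(s_3, k_3) = 0x78
s_5 = Round(s_4, k_4) = 0x10
s_6 = Round(s_5, k_5) = 0x52
s_7 = Round(s_6, k_6) = 0xD8
s_8 = Round(s_7, k_7) = 0x50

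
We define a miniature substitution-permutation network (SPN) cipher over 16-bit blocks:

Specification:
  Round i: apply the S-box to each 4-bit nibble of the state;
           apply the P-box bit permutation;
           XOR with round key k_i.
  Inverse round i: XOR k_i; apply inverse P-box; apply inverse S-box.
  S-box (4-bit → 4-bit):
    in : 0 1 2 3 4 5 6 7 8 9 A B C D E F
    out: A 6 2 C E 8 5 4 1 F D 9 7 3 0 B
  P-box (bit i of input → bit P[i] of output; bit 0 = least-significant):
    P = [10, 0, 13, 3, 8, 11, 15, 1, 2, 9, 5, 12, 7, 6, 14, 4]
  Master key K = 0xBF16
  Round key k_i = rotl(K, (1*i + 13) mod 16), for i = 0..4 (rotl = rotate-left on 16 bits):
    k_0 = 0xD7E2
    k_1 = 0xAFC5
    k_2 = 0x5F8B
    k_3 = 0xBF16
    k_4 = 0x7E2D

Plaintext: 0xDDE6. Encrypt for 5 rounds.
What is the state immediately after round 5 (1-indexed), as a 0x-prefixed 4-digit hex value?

0x07F5

s_0 = plaintext = 0xDDE6
s_1 = Round(s_0, k_0) = 0xF126
s_2 = Round(s_1, k_1) = 0x8135
s_3 = Round(s_2, k_2) = 0xDD21
s_4 = Round(s_3, k_3) = 0x95D3
s_5 = Round(s_4, k_4) = 0x07F5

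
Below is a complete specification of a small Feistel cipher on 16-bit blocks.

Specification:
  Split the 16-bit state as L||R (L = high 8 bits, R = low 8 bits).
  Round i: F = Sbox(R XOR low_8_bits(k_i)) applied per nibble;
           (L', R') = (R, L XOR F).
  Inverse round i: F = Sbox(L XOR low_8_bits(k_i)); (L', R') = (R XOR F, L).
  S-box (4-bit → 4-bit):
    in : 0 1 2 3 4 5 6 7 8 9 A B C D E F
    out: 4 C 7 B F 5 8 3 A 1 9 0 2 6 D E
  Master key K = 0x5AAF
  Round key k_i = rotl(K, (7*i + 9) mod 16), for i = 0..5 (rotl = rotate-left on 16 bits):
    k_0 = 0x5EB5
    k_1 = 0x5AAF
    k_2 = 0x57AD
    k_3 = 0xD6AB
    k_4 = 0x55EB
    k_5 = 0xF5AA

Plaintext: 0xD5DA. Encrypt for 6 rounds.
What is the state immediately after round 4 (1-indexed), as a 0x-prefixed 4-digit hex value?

s_0 = plaintext = 0xD5DA
s_1 = Round(s_0, k_0) = 0xDA5B
s_2 = Round(s_1, k_1) = 0x5B35
s_3 = Round(s_2, k_2) = 0x3541
s_4 = Round(s_3, k_3) = 0x41EC
s_5 = Round(s_4, k_4) = 0xEC02
s_6 = Round(s_5, k_5) = 0x0276

0x41EC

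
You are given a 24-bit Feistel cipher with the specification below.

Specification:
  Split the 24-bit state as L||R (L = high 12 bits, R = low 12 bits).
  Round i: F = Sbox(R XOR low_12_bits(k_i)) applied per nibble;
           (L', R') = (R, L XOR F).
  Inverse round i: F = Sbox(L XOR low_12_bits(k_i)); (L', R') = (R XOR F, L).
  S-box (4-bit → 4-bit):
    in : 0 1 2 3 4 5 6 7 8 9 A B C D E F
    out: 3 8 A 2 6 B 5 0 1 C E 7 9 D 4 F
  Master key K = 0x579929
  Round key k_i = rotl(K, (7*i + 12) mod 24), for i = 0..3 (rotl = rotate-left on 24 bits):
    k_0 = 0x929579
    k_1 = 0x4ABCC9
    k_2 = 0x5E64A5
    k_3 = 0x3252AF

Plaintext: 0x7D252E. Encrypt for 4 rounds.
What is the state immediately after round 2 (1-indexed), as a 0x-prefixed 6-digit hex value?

0x4624C9

s_0 = plaintext = 0x7D252E
s_1 = Round(s_0, k_0) = 0x52E462
s_2 = Round(s_1, k_1) = 0x4624C9
s_3 = Round(s_2, k_2) = 0x4C973B
s_4 = Round(s_3, k_3) = 0x73BF0F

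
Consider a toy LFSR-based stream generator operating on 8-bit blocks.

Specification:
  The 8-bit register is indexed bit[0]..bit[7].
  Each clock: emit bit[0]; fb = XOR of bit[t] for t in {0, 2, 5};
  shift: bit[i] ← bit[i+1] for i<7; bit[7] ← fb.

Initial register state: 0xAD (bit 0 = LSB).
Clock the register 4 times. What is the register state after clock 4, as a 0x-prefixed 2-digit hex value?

0xBA

reg_0 = 0xAD
clock 1: out=1, reg = 0xD6
clock 2: out=0, reg = 0xEB
clock 3: out=1, reg = 0x75
clock 4: out=1, reg = 0xBA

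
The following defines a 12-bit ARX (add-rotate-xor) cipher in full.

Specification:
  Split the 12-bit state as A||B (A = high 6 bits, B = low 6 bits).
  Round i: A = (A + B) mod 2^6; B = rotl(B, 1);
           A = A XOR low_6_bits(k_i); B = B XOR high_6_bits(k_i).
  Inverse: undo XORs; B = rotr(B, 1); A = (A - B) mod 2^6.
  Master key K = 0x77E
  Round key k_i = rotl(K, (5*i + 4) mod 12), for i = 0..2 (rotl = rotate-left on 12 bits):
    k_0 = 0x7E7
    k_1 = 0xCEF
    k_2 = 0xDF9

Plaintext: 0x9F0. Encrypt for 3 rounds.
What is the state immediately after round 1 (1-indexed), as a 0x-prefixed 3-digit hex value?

0xC3E

s_0 = plaintext = 0x9F0
s_1 = Round(s_0, k_0) = 0xC3E
s_2 = Round(s_1, k_1) = 0x04E
s_3 = Round(s_2, k_2) = 0xDAB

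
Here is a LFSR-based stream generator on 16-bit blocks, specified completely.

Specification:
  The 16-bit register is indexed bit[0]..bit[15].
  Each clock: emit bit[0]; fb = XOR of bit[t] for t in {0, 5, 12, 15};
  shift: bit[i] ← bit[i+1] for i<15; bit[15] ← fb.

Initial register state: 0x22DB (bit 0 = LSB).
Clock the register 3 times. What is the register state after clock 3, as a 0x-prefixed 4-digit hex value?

0xA45B

reg_0 = 0x22DB
clock 1: out=1, reg = 0x916D
clock 2: out=1, reg = 0x48B6
clock 3: out=0, reg = 0xA45B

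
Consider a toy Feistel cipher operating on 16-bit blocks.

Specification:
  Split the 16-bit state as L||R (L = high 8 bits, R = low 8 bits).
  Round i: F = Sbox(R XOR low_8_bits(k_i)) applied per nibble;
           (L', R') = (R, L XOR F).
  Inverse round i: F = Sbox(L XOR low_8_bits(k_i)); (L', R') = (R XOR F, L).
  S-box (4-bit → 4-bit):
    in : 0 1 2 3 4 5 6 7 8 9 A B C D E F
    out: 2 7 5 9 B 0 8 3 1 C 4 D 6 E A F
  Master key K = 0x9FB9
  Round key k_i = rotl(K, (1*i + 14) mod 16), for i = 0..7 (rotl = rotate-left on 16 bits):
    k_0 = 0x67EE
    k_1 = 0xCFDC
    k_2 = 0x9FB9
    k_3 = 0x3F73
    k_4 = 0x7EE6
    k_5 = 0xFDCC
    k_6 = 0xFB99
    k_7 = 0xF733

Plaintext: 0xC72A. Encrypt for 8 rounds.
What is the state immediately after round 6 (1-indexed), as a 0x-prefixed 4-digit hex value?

0x7408

s_0 = plaintext = 0xC72A
s_1 = Round(s_0, k_0) = 0x2AAC
s_2 = Round(s_1, k_1) = 0xAC18
s_3 = Round(s_2, k_2) = 0x18EB
s_4 = Round(s_3, k_3) = 0xEBD9
s_5 = Round(s_4, k_4) = 0xD974
s_6 = Round(s_5, k_5) = 0x7408
s_7 = Round(s_6, k_6) = 0x08B3
s_8 = Round(s_7, k_7) = 0xB31A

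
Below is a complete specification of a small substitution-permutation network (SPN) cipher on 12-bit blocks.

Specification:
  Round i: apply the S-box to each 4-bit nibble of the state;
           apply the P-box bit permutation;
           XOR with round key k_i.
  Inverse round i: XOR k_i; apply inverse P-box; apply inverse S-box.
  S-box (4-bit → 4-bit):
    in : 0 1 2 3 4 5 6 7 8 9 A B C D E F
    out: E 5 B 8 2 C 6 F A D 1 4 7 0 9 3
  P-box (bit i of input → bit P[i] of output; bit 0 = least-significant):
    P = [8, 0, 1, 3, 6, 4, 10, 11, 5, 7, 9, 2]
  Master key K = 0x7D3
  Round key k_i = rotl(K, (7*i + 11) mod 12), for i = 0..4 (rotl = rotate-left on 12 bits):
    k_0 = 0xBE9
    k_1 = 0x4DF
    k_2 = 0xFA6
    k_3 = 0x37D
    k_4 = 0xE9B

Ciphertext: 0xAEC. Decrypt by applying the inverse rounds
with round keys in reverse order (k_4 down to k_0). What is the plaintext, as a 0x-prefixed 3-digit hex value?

0x8F5

s_0 = ciphertext = 0xAEC
s_1 = InvRound(s_0, k_4) = 0xEC6
s_2 = InvRound(s_1, k_3) = 0xF07
s_3 = InvRound(s_2, k_2) = 0xFD4
s_4 = InvRound(s_3, k_1) = 0xB37
s_5 = InvRound(s_4, k_0) = 0x8F5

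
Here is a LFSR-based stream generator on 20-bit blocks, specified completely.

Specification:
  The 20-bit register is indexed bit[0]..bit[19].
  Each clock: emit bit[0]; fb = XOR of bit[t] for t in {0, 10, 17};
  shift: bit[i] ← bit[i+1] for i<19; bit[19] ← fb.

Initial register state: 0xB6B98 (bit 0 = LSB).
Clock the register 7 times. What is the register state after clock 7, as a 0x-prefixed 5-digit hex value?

reg_0 = 0xB6B98
clock 1: out=0, reg = 0xDB5CC
clock 2: out=0, reg = 0xEDAE6
clock 3: out=0, reg = 0xF6D73
clock 4: out=1, reg = 0xFB6B9
clock 5: out=1, reg = 0xFDB5C
clock 6: out=0, reg = 0xFEDAE
clock 7: out=0, reg = 0x7F6D7

0x7F6D7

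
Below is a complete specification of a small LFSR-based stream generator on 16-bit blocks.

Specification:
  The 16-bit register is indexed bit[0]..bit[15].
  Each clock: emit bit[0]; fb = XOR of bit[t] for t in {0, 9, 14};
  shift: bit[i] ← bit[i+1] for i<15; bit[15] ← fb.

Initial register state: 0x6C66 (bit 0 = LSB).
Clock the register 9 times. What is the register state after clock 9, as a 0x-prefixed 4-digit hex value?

reg_0 = 0x6C66
clock 1: out=0, reg = 0xB633
clock 2: out=1, reg = 0x5B19
clock 3: out=1, reg = 0xAD8C
clock 4: out=0, reg = 0x56C6
clock 5: out=0, reg = 0x2B63
clock 6: out=1, reg = 0x15B1
clock 7: out=1, reg = 0x8AD8
clock 8: out=0, reg = 0xC56C
clock 9: out=0, reg = 0xE2B6

0xE2B6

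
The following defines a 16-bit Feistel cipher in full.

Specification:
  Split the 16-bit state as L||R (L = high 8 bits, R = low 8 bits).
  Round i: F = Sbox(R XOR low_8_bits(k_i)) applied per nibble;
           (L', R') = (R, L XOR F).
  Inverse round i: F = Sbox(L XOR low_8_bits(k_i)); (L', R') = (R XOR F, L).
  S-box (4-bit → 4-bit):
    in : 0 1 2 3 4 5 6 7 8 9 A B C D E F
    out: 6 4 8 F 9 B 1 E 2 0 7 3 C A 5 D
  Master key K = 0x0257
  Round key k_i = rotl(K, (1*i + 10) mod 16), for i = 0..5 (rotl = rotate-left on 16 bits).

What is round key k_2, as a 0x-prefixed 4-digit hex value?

0x7025

K = 0x0257
k_0 = rotl(K, (1*0+10) mod 16) = rotl(K, 10) = 0x5C09
k_1 = rotl(K, (1*1+10) mod 16) = rotl(K, 11) = 0xB812
k_2 = rotl(K, (1*2+10) mod 16) = rotl(K, 12) = 0x7025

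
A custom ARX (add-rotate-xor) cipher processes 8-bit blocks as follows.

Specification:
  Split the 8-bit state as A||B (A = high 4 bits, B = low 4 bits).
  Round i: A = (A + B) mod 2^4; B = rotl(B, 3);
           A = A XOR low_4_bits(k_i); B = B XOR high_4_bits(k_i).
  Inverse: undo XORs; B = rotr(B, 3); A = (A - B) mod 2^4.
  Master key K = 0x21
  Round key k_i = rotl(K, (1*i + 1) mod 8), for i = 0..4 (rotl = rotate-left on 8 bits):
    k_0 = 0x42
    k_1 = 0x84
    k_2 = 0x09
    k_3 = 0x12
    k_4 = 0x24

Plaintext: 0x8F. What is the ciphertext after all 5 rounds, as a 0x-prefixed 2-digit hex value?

s_0 = plaintext = 0x8F
s_1 = Round(s_0, k_0) = 0x5B
s_2 = Round(s_1, k_1) = 0x45
s_3 = Round(s_2, k_2) = 0x0A
s_4 = Round(s_3, k_3) = 0x84
s_5 = Round(s_4, k_4) = 0x80

0x80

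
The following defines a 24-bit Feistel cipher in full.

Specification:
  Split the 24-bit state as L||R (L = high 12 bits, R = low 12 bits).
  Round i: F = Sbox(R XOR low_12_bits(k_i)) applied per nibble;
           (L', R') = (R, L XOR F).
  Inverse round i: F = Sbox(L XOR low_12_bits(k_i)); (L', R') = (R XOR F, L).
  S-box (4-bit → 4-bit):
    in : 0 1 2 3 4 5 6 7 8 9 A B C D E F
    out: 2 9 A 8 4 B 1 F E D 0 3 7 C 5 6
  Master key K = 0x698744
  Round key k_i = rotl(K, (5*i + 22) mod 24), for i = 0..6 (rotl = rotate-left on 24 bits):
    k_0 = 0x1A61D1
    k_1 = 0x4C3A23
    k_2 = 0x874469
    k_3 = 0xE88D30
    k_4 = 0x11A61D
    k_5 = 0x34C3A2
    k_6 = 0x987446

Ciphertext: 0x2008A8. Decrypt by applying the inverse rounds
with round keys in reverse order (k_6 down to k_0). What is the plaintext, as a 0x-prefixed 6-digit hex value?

0x48C83C

s_0 = ciphertext = 0x2008A8
s_1 = InvRound(s_0, k_6) = 0x9E9200
s_2 = InvRound(s_1, k_5) = 0x2439E9
s_3 = InvRound(s_2, k_4) = 0xD5C243
s_4 = InvRound(s_3, k_3) = 0x054D5C
s_5 = InvRound(s_4, k_2) = 0x9D0054
s_6 = InvRound(s_5, k_1) = 0x83C9D0
s_7 = InvRound(s_6, k_0) = 0x48C83C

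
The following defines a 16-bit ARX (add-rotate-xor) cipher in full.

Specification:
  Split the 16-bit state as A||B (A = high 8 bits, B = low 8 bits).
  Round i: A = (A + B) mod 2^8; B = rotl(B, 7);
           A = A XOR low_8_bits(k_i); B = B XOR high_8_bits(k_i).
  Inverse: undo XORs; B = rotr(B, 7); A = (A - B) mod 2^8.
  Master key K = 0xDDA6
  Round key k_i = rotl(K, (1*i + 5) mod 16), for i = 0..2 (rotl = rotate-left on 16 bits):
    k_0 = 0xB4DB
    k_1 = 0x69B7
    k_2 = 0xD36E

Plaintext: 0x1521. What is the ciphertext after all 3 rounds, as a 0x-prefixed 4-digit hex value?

s_0 = plaintext = 0x1521
s_1 = Round(s_0, k_0) = 0xED24
s_2 = Round(s_1, k_1) = 0xA67B
s_3 = Round(s_2, k_2) = 0x4F6E

0x4F6E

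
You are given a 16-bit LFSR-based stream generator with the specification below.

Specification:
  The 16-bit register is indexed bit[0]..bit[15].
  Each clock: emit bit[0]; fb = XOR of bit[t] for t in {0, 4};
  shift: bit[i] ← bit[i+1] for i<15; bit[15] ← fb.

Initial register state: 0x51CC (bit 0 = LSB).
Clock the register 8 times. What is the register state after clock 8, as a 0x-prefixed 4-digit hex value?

0xD051

reg_0 = 0x51CC
clock 1: out=0, reg = 0x28E6
clock 2: out=0, reg = 0x1473
clock 3: out=1, reg = 0x0A39
clock 4: out=1, reg = 0x051C
clock 5: out=0, reg = 0x828E
clock 6: out=0, reg = 0x4147
clock 7: out=1, reg = 0xA0A3
clock 8: out=1, reg = 0xD051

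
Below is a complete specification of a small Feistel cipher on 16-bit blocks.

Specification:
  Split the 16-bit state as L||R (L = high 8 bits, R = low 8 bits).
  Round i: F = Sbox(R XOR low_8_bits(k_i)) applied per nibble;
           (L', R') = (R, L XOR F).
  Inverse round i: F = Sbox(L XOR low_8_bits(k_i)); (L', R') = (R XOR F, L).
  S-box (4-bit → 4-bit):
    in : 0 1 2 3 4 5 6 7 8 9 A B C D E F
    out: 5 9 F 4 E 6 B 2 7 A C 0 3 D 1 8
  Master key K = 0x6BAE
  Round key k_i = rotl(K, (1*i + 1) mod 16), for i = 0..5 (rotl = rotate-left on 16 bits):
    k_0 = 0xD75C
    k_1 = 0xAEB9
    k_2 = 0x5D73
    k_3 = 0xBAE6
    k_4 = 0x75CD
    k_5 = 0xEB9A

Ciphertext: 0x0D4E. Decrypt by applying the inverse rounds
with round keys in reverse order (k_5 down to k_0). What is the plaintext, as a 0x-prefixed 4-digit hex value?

0xA6E4

s_0 = ciphertext = 0x0D4E
s_1 = InvRound(s_0, k_5) = 0xEC0D
s_2 = InvRound(s_1, k_4) = 0xF4EC
s_3 = InvRound(s_2, k_3) = 0x73F4
s_4 = InvRound(s_3, k_2) = 0xA173
s_5 = InvRound(s_4, k_1) = 0xE4A1
s_6 = InvRound(s_5, k_0) = 0xA6E4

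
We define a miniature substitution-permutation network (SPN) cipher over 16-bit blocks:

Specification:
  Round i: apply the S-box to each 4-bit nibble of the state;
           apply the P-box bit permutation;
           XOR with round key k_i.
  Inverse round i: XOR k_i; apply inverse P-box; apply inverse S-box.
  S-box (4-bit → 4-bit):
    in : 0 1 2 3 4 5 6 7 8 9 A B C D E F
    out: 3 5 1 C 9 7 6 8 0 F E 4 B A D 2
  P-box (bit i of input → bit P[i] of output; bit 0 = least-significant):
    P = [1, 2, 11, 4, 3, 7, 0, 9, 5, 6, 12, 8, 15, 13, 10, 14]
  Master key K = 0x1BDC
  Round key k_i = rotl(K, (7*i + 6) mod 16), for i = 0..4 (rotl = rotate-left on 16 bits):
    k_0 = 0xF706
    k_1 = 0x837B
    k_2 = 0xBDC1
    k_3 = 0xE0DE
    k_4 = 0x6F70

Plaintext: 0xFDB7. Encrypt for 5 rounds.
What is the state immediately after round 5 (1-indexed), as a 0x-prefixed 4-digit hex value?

0x5EE2

s_0 = plaintext = 0xFDB7
s_1 = Round(s_0, k_0) = 0xD657
s_2 = Round(s_1, k_1) = 0xF3A2
s_3 = Round(s_2, k_2) = 0x8E42
s_4 = Round(s_3, k_3) = 0xF3F4
s_5 = Round(s_4, k_4) = 0x5EE2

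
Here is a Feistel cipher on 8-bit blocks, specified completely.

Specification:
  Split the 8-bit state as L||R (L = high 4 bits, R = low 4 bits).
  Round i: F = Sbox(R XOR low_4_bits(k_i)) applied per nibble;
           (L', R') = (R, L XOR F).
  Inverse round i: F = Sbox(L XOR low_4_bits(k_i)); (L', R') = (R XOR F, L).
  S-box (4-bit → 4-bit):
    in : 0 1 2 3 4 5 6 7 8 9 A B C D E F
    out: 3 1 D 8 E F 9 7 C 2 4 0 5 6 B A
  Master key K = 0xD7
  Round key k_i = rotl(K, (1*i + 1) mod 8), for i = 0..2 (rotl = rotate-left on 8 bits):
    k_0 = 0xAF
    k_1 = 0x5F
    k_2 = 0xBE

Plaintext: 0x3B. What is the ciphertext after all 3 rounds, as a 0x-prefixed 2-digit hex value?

0x61

s_0 = plaintext = 0x3B
s_1 = Round(s_0, k_0) = 0xBD
s_2 = Round(s_1, k_1) = 0xD6
s_3 = Round(s_2, k_2) = 0x61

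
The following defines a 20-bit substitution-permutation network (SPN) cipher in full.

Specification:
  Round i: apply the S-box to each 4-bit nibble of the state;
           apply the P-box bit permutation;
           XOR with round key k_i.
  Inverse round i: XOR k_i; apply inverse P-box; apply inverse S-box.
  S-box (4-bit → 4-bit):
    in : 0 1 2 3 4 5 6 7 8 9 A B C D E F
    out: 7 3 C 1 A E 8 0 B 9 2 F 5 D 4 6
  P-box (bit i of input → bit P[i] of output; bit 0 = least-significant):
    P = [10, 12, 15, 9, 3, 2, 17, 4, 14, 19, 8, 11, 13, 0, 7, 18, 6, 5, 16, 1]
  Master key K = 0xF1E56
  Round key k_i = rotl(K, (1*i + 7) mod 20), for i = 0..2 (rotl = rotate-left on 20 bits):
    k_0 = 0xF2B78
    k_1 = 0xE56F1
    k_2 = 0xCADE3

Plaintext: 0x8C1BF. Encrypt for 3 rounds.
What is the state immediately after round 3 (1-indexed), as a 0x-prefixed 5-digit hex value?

s_0 = plaintext = 0x8C1BF
s_1 = Round(s_0, k_0) = 0x5DB86
s_2 = Round(s_1, k_1) = 0x33D4F
s_3 = Round(s_2, k_2) = 0xC54B7

0xC54B7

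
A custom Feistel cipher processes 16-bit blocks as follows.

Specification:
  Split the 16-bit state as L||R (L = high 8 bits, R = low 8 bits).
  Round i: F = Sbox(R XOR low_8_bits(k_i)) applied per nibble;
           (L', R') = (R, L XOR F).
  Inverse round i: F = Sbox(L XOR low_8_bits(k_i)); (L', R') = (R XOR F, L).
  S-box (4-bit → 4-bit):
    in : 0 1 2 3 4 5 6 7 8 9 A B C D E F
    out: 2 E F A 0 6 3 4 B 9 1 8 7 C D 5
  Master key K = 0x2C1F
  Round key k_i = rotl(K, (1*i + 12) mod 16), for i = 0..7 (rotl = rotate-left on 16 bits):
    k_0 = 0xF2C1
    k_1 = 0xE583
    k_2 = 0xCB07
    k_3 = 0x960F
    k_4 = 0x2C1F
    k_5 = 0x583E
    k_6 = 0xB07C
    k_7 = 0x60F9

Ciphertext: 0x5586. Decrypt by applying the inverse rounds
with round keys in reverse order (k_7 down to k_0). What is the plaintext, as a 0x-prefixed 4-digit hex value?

0x532A

s_0 = ciphertext = 0x5586
s_1 = InvRound(s_0, k_7) = 0x9155
s_2 = InvRound(s_1, k_6) = 0x8991
s_3 = InvRound(s_2, k_5) = 0x1589
s_4 = InvRound(s_3, k_4) = 0xA815
s_5 = InvRound(s_4, k_3) = 0x01A8
s_6 = InvRound(s_5, k_2) = 0x8B01
s_7 = InvRound(s_6, k_1) = 0x2A8B
s_8 = InvRound(s_7, k_0) = 0x532A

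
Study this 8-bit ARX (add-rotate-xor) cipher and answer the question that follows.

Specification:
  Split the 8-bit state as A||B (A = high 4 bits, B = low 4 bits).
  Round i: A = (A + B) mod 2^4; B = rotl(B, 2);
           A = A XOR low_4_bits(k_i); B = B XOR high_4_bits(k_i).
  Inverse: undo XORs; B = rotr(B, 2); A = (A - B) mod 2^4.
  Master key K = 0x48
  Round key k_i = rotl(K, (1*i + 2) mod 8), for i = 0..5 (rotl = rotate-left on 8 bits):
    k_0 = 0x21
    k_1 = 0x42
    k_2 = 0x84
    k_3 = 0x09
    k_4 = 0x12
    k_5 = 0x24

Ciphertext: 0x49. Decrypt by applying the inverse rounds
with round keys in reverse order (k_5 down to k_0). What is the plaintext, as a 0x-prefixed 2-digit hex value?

s_0 = ciphertext = 0x49
s_1 = InvRound(s_0, k_5) = 0x2E
s_2 = InvRound(s_1, k_4) = 0x1F
s_3 = InvRound(s_2, k_3) = 0x9F
s_4 = InvRound(s_3, k_2) = 0x0D
s_5 = InvRound(s_4, k_1) = 0xC6
s_6 = InvRound(s_5, k_0) = 0xC1

0xC1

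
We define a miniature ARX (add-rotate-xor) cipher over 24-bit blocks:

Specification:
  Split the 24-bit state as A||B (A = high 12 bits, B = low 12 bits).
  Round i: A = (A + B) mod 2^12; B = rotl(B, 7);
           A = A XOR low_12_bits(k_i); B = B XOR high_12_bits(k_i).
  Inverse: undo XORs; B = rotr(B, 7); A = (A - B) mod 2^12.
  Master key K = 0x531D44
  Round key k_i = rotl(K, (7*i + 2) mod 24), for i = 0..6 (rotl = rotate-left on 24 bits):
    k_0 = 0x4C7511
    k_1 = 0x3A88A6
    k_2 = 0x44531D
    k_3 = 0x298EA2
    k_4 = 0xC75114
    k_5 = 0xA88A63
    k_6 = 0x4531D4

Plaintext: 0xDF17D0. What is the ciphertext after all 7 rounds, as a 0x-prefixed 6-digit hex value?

s_0 = plaintext = 0xDF17D0
s_1 = Round(s_0, k_0) = 0x0D0CF9
s_2 = Round(s_1, k_1) = 0x56FF4F
s_3 = Round(s_2, k_2) = 0x7A33BF
s_4 = Round(s_3, k_3) = 0x5C0D05
s_5 = Round(s_4, k_4) = 0x3D1E9D
s_6 = Round(s_5, k_5) = 0x80D47C
s_7 = Round(s_6, k_6) = 0xD5DA70

0xD5DA70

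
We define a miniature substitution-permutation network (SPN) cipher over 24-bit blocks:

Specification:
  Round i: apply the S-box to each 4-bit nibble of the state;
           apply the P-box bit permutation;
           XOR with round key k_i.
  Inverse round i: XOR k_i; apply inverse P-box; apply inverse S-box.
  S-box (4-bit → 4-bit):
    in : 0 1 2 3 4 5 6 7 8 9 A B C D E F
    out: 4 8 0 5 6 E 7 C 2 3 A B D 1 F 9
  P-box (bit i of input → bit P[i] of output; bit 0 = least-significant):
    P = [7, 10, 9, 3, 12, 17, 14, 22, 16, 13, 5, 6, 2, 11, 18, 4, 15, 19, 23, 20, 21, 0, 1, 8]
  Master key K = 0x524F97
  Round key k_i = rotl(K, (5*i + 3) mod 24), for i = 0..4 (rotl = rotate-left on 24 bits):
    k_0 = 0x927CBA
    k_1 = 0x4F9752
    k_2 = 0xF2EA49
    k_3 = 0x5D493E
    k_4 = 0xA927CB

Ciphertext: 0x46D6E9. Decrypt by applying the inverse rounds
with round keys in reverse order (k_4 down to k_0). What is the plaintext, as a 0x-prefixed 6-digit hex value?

s_0 = ciphertext = 0x46D6E9
s_1 = InvRound(s_0, k_4) = 0xC606E2
s_2 = InvRound(s_1, k_3) = 0x15BF4E
s_3 = InvRound(s_2, k_2) = 0xE03DE8
s_4 = InvRound(s_3, k_1) = 0x36568C
s_5 = InvRound(s_4, k_0) = 0x30E420

0x30E420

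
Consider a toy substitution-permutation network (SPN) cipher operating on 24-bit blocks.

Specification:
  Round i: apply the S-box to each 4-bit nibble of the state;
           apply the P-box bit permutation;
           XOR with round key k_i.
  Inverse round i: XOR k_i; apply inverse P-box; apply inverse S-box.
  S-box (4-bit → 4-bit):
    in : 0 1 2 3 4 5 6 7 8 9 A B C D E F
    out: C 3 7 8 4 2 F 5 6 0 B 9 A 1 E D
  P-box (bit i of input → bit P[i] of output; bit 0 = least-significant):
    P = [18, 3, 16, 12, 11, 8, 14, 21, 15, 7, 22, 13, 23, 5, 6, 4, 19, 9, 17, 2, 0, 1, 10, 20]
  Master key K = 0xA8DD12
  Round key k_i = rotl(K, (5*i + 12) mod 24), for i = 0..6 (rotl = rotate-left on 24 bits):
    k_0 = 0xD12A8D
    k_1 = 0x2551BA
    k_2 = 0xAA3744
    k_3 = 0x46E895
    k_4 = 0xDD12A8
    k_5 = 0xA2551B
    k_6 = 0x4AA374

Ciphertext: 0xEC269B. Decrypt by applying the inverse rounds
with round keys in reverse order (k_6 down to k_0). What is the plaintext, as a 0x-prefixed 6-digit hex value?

s_0 = ciphertext = 0xEC269B
s_1 = InvRound(s_0, k_6) = 0x2021C1
s_2 = InvRound(s_1, k_5) = 0x84FC4C
s_3 = InvRound(s_2, k_4) = 0x0A8674
s_4 = InvRound(s_3, k_3) = 0x718E7D
s_5 = InvRound(s_4, k_2) = 0xB7AF1E
s_6 = InvRound(s_5, k_1) = 0x0E1A73
s_7 = InvRound(s_6, k_0) = 0xCF6E96

0xCF6E96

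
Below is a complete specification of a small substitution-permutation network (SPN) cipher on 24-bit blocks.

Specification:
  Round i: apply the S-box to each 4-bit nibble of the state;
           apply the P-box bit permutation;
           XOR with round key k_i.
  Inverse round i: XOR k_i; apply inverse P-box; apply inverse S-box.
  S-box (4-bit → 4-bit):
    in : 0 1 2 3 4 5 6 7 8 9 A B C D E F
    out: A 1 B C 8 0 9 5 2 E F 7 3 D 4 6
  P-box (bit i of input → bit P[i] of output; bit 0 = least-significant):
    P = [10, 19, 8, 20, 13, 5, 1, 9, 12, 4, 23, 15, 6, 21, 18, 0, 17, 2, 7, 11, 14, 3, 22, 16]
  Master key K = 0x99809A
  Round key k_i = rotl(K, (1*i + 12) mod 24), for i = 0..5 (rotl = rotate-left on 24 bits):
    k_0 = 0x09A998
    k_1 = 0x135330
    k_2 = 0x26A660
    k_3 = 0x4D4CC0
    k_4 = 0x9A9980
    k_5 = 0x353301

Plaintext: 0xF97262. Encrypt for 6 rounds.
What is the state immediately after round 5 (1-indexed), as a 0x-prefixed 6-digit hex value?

0x4B529D

s_0 = plaintext = 0xF97262
s_1 = Round(s_0, k_0) = 0x551744
s_2 = Round(s_1, k_1) = 0x834170
s_3 = Round(s_2, k_2) = 0x3E9EEB
s_4 = Round(s_3, k_3) = 0xA04943
s_5 = Round(s_4, k_4) = 0x4B529D
s_6 = Round(s_5, k_5) = 0x26A4B7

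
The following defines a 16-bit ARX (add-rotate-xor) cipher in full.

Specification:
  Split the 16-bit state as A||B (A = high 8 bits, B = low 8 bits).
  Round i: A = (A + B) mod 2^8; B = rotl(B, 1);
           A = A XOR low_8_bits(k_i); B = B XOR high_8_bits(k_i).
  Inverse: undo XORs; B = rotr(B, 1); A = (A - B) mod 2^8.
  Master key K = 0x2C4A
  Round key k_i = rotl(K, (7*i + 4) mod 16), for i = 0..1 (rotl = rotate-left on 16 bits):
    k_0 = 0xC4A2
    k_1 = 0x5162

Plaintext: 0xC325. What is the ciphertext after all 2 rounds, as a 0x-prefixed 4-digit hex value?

0xBA4C

s_0 = plaintext = 0xC325
s_1 = Round(s_0, k_0) = 0x4A8E
s_2 = Round(s_1, k_1) = 0xBA4C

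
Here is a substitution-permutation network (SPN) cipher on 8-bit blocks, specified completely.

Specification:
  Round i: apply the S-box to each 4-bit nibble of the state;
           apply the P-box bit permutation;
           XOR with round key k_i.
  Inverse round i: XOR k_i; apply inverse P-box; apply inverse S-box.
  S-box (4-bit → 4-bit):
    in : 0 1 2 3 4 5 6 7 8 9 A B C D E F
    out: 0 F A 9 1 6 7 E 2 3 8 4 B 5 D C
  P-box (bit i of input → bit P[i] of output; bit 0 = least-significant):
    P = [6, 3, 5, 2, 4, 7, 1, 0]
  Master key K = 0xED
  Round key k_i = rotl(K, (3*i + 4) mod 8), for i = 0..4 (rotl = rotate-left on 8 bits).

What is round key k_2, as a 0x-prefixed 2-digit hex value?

0xB7

K = 0xED
k_0 = rotl(K, (3*0+4) mod 8) = rotl(K, 4) = 0xDE
k_1 = rotl(K, (3*1+4) mod 8) = rotl(K, 7) = 0xF6
k_2 = rotl(K, (3*2+4) mod 8) = rotl(K, 2) = 0xB7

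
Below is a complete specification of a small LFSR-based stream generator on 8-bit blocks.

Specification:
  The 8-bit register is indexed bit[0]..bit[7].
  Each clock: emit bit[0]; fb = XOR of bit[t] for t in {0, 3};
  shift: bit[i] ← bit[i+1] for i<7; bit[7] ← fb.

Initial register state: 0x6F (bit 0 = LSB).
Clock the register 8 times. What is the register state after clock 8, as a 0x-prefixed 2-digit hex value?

reg_0 = 0x6F
clock 1: out=1, reg = 0x37
clock 2: out=1, reg = 0x9B
clock 3: out=1, reg = 0x4D
clock 4: out=1, reg = 0x26
clock 5: out=0, reg = 0x13
clock 6: out=1, reg = 0x89
clock 7: out=1, reg = 0x44
clock 8: out=0, reg = 0x22

0x22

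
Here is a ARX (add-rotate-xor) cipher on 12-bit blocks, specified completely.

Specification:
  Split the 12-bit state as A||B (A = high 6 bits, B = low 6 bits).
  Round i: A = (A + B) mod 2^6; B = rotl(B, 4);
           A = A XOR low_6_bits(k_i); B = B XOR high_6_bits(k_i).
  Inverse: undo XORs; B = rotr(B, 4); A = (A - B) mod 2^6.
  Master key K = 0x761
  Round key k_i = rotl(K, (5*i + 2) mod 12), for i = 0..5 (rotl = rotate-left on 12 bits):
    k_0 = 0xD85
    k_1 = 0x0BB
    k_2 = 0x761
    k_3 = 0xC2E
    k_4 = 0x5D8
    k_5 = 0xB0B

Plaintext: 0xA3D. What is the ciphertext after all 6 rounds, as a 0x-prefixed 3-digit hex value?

s_0 = plaintext = 0xA3D
s_1 = Round(s_0, k_0) = 0x829
s_2 = Round(s_1, k_1) = 0xC98
s_3 = Round(s_2, k_2) = 0xADB
s_4 = Round(s_3, k_3) = 0xA06
s_5 = Round(s_4, k_4) = 0xDB6
s_6 = Round(s_5, k_5) = 0x9C1

0x9C1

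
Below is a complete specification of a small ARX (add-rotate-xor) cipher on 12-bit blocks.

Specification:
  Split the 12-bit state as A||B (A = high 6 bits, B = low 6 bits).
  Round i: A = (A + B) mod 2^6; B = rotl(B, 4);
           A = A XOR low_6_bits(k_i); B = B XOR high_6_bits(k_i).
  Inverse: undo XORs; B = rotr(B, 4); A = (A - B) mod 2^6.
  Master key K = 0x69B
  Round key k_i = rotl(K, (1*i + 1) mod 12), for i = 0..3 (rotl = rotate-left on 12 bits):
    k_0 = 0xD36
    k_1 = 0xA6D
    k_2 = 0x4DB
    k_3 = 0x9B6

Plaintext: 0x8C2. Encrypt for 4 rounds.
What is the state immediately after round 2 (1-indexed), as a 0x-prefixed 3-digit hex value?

0x2AC

s_0 = plaintext = 0x8C2
s_1 = Round(s_0, k_0) = 0x4D4
s_2 = Round(s_1, k_1) = 0x2AC
s_3 = Round(s_2, k_2) = 0xB58
s_4 = Round(s_3, k_3) = 0xCE0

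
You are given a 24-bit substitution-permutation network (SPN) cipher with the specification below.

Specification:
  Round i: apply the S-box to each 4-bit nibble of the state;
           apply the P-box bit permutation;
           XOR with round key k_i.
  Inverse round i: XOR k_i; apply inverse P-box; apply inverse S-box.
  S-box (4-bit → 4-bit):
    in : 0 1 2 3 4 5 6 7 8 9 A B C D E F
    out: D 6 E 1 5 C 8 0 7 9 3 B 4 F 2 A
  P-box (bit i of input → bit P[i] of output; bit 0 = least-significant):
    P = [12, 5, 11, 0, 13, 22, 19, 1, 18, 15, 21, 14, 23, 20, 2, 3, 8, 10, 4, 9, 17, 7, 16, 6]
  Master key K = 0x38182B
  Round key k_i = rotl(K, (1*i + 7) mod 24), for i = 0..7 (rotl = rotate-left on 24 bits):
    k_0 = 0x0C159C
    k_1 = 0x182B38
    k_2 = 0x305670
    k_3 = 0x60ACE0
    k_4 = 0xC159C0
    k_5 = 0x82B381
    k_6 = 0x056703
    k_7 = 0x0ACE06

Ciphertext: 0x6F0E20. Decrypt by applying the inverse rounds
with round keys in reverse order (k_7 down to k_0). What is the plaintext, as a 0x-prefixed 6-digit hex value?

s_0 = ciphertext = 0x6F0E20
s_1 = InvRound(s_0, k_7) = 0xC7CDFE
s_2 = InvRound(s_1, k_6) = 0xB50EA2
s_3 = InvRound(s_2, k_5) = 0x4AE89D
s_4 = InvRound(s_3, k_4) = 0x040E49
s_5 = InvRound(s_4, k_3) = 0xE668AF
s_6 = InvRound(s_5, k_2) = 0xB2D3B0
s_7 = InvRound(s_6, k_1) = 0xA79244
s_8 = InvRound(s_7, k_0) = 0xDD91C7

0xDD91C7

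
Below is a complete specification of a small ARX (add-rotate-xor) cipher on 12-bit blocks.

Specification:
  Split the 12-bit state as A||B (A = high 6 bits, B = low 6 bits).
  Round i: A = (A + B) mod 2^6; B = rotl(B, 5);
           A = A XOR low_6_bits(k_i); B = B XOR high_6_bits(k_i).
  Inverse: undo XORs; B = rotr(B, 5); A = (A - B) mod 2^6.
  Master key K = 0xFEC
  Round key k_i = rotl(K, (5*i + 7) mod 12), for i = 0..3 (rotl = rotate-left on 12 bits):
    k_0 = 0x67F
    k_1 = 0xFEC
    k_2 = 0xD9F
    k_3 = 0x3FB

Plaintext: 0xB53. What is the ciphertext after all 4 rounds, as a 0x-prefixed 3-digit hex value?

s_0 = plaintext = 0xB53
s_1 = Round(s_0, k_0) = 0xFF0
s_2 = Round(s_1, k_1) = 0x0E7
s_3 = Round(s_2, k_2) = 0xD45
s_4 = Round(s_3, k_3) = 0x06D

0x06D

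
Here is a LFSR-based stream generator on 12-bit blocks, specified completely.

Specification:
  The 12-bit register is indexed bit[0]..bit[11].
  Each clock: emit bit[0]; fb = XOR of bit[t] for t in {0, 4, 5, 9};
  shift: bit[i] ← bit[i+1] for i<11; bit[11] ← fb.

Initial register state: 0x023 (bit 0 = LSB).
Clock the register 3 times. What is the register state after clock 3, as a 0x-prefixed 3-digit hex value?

0x004

reg_0 = 0x023
clock 1: out=1, reg = 0x011
clock 2: out=1, reg = 0x008
clock 3: out=0, reg = 0x004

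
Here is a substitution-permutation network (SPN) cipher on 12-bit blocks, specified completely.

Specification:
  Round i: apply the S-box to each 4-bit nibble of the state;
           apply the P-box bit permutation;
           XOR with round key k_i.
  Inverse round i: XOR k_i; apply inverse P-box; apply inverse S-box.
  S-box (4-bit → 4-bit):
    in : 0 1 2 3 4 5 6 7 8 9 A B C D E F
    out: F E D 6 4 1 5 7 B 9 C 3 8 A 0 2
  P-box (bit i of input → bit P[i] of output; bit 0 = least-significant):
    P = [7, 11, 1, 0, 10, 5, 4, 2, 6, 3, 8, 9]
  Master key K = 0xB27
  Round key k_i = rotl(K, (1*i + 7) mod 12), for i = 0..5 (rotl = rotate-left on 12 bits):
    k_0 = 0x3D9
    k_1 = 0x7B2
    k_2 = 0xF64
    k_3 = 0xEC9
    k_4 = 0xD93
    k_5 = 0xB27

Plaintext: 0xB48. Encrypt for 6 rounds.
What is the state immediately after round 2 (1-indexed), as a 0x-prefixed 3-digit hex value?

0xB4D

s_0 = plaintext = 0xB48
s_1 = Round(s_0, k_0) = 0xB00
s_2 = Round(s_1, k_1) = 0xB4D
s_3 = Round(s_2, k_2) = 0x73D
s_4 = Round(s_3, k_3) = 0x7B0
s_5 = Round(s_4, k_4) = 0x078
s_6 = Round(s_5, k_5) = 0x4DE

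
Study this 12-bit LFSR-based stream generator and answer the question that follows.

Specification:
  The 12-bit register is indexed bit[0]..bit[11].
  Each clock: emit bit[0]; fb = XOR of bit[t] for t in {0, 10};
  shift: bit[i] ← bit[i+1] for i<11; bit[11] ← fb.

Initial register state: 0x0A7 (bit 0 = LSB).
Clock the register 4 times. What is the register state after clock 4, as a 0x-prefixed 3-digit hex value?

0xB0A

reg_0 = 0x0A7
clock 1: out=1, reg = 0x853
clock 2: out=1, reg = 0xC29
clock 3: out=1, reg = 0x614
clock 4: out=0, reg = 0xB0A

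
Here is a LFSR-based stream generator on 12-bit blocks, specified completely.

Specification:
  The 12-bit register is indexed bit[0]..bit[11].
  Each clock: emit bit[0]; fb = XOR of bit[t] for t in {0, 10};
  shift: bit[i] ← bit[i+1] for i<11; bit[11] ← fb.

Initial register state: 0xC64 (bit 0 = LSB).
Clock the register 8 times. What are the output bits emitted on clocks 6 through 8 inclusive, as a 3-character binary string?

reg_0 = 0xC64
clock 1: out=0, reg = 0xE32
clock 2: out=0, reg = 0xF19
clock 3: out=1, reg = 0x78C
clock 4: out=0, reg = 0xBC6
clock 5: out=0, reg = 0x5E3
clock 6: out=1, reg = 0x2F1
clock 7: out=1, reg = 0x978
clock 8: out=0, reg = 0x4BC

110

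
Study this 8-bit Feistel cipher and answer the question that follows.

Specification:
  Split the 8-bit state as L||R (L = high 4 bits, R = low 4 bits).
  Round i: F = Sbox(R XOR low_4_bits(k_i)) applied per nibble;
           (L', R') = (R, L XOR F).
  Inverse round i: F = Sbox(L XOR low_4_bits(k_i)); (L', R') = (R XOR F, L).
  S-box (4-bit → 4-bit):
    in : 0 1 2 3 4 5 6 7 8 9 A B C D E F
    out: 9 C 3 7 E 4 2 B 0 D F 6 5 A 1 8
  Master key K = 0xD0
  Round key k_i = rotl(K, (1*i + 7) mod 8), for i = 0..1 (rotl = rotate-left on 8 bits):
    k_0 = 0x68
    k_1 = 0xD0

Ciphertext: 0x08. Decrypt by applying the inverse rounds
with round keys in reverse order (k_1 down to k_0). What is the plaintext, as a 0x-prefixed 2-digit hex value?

s_0 = ciphertext = 0x08
s_1 = InvRound(s_0, k_1) = 0x10
s_2 = InvRound(s_1, k_0) = 0xD1

0xD1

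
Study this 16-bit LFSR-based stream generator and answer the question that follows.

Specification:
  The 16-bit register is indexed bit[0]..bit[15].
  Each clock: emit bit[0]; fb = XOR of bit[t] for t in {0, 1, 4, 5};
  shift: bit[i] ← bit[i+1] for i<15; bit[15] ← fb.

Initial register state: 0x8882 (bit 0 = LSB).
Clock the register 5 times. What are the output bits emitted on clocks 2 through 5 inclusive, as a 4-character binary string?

1000

reg_0 = 0x8882
clock 1: out=0, reg = 0xC441
clock 2: out=1, reg = 0xE220
clock 3: out=0, reg = 0xF110
clock 4: out=0, reg = 0xF888
clock 5: out=0, reg = 0x7C44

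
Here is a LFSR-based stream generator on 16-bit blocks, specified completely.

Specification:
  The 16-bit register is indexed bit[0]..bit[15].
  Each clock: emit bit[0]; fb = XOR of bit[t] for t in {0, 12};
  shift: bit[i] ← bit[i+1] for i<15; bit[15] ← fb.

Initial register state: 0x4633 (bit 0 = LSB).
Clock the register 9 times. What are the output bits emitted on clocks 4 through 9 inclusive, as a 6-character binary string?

reg_0 = 0x4633
clock 1: out=1, reg = 0xA319
clock 2: out=1, reg = 0xD18C
clock 3: out=0, reg = 0xE8C6
clock 4: out=0, reg = 0x7463
clock 5: out=1, reg = 0x3A31
clock 6: out=1, reg = 0x1D18
clock 7: out=0, reg = 0x8E8C
clock 8: out=0, reg = 0x4746
clock 9: out=0, reg = 0x23A3

011000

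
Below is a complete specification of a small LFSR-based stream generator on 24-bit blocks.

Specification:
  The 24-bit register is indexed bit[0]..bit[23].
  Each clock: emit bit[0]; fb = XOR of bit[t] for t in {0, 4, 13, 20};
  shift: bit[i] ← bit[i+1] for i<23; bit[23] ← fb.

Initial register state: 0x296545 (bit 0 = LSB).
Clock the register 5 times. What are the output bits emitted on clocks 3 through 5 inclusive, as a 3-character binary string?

100

reg_0 = 0x296545
clock 1: out=1, reg = 0x14B2A2
clock 2: out=0, reg = 0x0A5951
clock 3: out=1, reg = 0x052CA8
clock 4: out=0, reg = 0x829654
clock 5: out=0, reg = 0xC14B2A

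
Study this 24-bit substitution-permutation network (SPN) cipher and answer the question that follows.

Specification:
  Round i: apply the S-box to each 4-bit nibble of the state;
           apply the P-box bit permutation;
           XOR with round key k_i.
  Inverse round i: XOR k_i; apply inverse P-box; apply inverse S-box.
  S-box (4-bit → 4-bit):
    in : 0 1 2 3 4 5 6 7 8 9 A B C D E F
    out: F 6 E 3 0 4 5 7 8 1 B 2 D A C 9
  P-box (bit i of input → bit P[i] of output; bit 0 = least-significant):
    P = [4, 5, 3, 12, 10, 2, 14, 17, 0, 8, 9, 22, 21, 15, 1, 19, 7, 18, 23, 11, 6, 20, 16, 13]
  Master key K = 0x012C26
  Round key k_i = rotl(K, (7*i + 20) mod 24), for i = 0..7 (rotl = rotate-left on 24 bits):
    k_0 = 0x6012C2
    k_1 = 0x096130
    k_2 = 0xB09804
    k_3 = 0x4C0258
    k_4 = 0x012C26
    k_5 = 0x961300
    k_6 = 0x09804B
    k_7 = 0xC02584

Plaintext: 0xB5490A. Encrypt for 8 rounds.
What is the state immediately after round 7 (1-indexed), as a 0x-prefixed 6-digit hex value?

0x0FDC13

s_0 = plaintext = 0xB5490A
s_1 = Round(s_0, k_0) = 0xF246F7
s_2 = Round(s_1, k_1) = 0x8F4F49
s_3 = Round(s_2, k_2) = 0xF0B095
s_4 = Round(s_3, k_3) = 0x88AD91
s_5 = Round(s_4, k_4) = 0x69810E
s_6 = Round(s_5, k_5) = 0x9D44CC
s_7 = Round(s_6, k_6) = 0x0FDC13
s_8 = Round(s_7, k_7) = 0x99CF71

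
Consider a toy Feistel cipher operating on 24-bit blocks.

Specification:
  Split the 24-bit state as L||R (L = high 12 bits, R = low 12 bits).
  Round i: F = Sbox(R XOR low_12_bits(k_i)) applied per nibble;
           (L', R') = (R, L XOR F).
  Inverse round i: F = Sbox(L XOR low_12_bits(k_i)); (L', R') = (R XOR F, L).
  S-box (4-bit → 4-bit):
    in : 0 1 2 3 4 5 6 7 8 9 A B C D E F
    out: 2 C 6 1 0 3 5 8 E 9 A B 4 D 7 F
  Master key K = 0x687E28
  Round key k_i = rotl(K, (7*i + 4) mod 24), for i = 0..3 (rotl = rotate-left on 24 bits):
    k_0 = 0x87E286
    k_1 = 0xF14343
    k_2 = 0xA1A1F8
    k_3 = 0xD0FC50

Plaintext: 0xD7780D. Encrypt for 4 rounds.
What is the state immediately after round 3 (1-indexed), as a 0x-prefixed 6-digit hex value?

s_0 = plaintext = 0xD7780D
s_1 = Round(s_0, k_0) = 0x80D79C
s_2 = Round(s_1, k_1) = 0x79C8D2
s_3 = Round(s_2, k_2) = 0x8D2EF6
s_4 = Round(s_3, k_3) = 0xEF6E77

0x8D2EF6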